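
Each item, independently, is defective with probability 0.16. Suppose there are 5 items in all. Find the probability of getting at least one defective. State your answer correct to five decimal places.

P(at least one) = 1 − P(none) = 1 − (1 − 0.16)^5
= 1 − 0.4182119 = 0.5817881

0.58179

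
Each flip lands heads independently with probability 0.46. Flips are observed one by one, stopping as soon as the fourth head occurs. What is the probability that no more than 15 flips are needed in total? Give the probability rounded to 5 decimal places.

0.96406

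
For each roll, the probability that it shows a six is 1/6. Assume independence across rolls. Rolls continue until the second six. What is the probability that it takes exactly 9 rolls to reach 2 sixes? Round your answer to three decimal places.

0.062

Y = trial on which the second success occurs; negative binomial, r=2, p=0.166667.
P(Y=9) = C(8,1) · p^2 · (1−p)^7
= 8 · 0.027778 · 0.27908 = 0.06202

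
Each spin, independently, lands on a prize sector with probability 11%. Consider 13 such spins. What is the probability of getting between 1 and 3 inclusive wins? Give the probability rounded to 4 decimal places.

0.7338

X ~ Binomial(13, 0.11); P(1 ≤ X ≤ 3) = Σ C(13,k) p^k (1−p)^(13−k) over k:
  k=1: C(13,1)·0.11^1·0.89^12 = 0.353196
  k=2: C(13,2)·0.11^2·0.89^11 = 0.261921
  k=3: C(13,3)·0.11^3·0.89^10 = 0.118698
Total = 0.733815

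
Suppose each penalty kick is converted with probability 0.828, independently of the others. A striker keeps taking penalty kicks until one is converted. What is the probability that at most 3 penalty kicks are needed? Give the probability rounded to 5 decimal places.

Y = number of penalty kicks to the first success; geometric, p = 0.828.
P(Y ≤ 3) = 1 − (1−p)^3 = 1 − 0.0050884 = 0.9949116

0.99491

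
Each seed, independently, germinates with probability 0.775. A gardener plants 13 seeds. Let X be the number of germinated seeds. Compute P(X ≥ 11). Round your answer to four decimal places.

X ~ Binomial(13, 0.775); P(X ≥ 11) = Σ C(13,k) p^k (1−p)^(13−k) over k:
  k=11: C(13,11)·0.775^11·0.225^2 = 0.239209
  k=12: C(13,12)·0.775^12·0.225^1 = 0.137324
  k=13: C(13,13)·0.775^13·0.225^0 = 0.036385
Total = 0.412918

0.4129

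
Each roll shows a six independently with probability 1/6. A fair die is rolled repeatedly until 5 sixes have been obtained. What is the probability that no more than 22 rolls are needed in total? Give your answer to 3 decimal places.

Finishing within 22 rolls ⇔ at least 5 successes in the first 22. With X ~ Binomial(22, 0.166667), P(Y ≤ 22) = 1 − P(X ≤ 4).
  k=0: C(22,0)·0.166667^0·0.833333^22 = 0.01811
  k=1: C(22,1)·0.166667^1·0.833333^21 = 0.07970
  k=2: C(22,2)·0.166667^2·0.833333^20 = 0.16737
  k=3: C(22,3)·0.166667^3·0.833333^19 = 0.22316
  k=4: C(22,4)·0.166667^4·0.833333^18 = 0.21201
1 − 0.70036 = 0.29964

0.300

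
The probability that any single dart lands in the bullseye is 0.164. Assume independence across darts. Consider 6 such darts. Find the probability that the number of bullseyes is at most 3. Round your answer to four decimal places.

0.9918

X ~ Binomial(6, 0.164); P(X ≤ 3) = Σ C(6,k) p^k (1−p)^(6−k) over k:
  k=0: C(6,0)·0.164^0·0.836^6 = 0.341380
  k=1: C(6,1)·0.164^1·0.836^5 = 0.401815
  k=2: C(6,2)·0.164^2·0.836^4 = 0.197063
  k=3: C(6,3)·0.164^3·0.836^3 = 0.051544
Total = 0.991802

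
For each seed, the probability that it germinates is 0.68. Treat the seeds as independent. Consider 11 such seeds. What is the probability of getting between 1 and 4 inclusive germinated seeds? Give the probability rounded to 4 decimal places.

X ~ Binomial(11, 0.68); P(1 ≤ X ≤ 4) = Σ C(11,k) p^k (1−p)^(11−k) over k:
  k=1: C(11,1)·0.68^1·0.32^10 = 0.000084
  k=2: C(11,2)·0.68^2·0.32^9 = 0.000895
  k=3: C(11,3)·0.68^3·0.32^8 = 0.005704
  k=4: C(11,4)·0.68^4·0.32^7 = 0.024244
Total = 0.030927

0.0309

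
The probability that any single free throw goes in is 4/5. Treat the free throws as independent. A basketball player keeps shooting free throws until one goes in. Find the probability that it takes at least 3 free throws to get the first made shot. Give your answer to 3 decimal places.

0.040

Y = number of free throws to the first success; geometric, p = 0.80.
P(Y > 2) = P(first 2 all fail) = (1−p)^2 = 0.04000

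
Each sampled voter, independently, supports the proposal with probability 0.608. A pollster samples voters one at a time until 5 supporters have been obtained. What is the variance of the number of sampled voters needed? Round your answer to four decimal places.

5.3021

Y = total sampled voters until the fifth success; negative binomial with r=5, p=0.608.
Var(Y) = r(1−p)/p² = 5·0.392 / 0.608² = 5.302112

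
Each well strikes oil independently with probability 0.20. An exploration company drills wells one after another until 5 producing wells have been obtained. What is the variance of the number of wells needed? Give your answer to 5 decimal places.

Y = total wells until the fifth success; negative binomial with r=5, p=0.20.
Var(Y) = r(1−p)/p² = 5·0.80 / 0.20² = 100.0000000

100.00000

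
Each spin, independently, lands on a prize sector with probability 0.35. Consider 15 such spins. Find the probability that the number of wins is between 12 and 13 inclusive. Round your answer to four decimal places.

X ~ Binomial(15, 0.35); P(12 ≤ X ≤ 13) = Σ C(15,k) p^k (1−p)^(15−k) over k:
  k=12: C(15,12)·0.35^12·0.65^3 = 0.000422
  k=13: C(15,13)·0.35^13·0.65^2 = 0.000052
Total = 0.000475

0.0005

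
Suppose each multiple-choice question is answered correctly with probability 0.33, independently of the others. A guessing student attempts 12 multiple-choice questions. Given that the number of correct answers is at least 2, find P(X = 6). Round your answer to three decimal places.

X ~ Binomial(12, 0.33). Want P(X=6 | X≥2) = P(X=6) / P(X≥2).
P(X=6) = C(12,6)·0.33^6·0.67^6 = 0.10795
P(X≥2) = 1 − 0.00818 − 0.04836 = 0.94345
Ratio = 0.10795 / 0.94345 = 0.11442

0.114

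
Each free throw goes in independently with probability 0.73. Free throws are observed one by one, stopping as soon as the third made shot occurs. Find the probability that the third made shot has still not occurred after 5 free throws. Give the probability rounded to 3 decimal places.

0.126

Needing more than 5 free throws ⇔ fewer than 3 successes in the first 5. With X ~ Binomial(5, 0.73), P(Y > 5) = P(X ≤ 2).
  k=0: C(5,0)·0.73^0·0.27^5 = 0.00143
  k=1: C(5,1)·0.73^1·0.27^4 = 0.01940
  k=2: C(5,2)·0.73^2·0.27^3 = 0.10489
P(X ≤ 2) = 0.12572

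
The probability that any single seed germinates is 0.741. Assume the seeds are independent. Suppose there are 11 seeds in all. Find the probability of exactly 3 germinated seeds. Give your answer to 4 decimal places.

0.0014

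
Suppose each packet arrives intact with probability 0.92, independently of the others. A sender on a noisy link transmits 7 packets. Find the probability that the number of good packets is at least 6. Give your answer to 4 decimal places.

X ~ Binomial(7, 0.92); P(X ≥ 6) = Σ C(7,k) p^k (1−p)^(7−k) over k:
  k=6: C(7,6)·0.92^6·0.08^1 = 0.339559
  k=7: C(7,7)·0.92^7·0.08^0 = 0.557847
Total = 0.897405

0.8974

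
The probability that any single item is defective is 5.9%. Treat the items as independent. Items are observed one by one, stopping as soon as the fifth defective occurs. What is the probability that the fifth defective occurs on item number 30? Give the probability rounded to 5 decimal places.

0.00371

Y = trial on which the fifth success occurs; negative binomial, r=5, p=0.059.
P(Y=30) = C(29,4) · p^5 · (1−p)^25
= 23751 · 7.1492e-07 · 0.21865 = 0.0037126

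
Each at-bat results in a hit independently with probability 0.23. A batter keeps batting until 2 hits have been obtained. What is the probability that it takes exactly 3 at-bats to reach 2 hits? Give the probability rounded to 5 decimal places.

Y = trial on which the second success occurs; negative binomial, r=2, p=0.23.
P(Y=3) = C(2,1) · p^2 · (1−p)^1
= 2 · 0.0529 · 0.77 = 0.0814660

0.08147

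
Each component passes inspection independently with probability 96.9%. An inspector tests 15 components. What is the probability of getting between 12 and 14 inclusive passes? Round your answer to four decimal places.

X ~ Binomial(15, 0.969); P(12 ≤ X ≤ 14) = Σ C(15,k) p^k (1−p)^(15−k) over k:
  k=12: C(15,12)·0.969^12·0.031^3 = 0.009289
  k=13: C(15,13)·0.969^13·0.031^2 = 0.067007
  k=14: C(15,14)·0.969^14·0.031^1 = 0.299217
Total = 0.375513

0.3755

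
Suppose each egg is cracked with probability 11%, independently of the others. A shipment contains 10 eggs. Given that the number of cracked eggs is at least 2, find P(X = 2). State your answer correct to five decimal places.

X ~ Binomial(10, 0.11). Want P(X=2 | X≥2) = P(X=2) / P(X≥2).
P(X=2) = C(10,2)·0.11^2·0.89^8 = 0.2143473
P(X≥2) = 1 − 0.3118172 − 0.3853920 = 0.3027908
Ratio = 0.2143473 / 0.3027908 = 0.7079056

0.70791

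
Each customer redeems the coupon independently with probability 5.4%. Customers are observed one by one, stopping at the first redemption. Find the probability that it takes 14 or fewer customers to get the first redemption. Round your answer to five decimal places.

Y = number of customers to the first success; geometric, p = 0.054.
P(Y ≤ 14) = 1 − (1−p)^14 = 1 − 0.4597015 = 0.5402985

0.54030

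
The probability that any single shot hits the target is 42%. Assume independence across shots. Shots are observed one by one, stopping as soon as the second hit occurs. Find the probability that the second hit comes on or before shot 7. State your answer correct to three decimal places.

Finishing within 7 shots ⇔ at least 2 successes in the first 7. With X ~ Binomial(7, 0.42), P(Y ≤ 7) = 1 − P(X ≤ 1).
  k=0: C(7,0)·0.42^0·0.58^7 = 0.02208
  k=1: C(7,1)·0.42^1·0.58^6 = 0.11192
1 − 0.13400 = 0.86600

0.866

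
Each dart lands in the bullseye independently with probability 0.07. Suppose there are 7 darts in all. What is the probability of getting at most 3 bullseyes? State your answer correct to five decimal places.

0.99929

X ~ Binomial(7, 0.07); P(X ≤ 3) = Σ C(7,k) p^k (1−p)^(7−k) over k:
  k=0: C(7,0)·0.07^0·0.93^7 = 0.6017009
  k=1: C(7,1)·0.07^1·0.93^6 = 0.3170252
  k=2: C(7,2)·0.07^2·0.93^5 = 0.0715863
  k=3: C(7,3)·0.07^3·0.93^4 = 0.0089804
Total = 0.9992928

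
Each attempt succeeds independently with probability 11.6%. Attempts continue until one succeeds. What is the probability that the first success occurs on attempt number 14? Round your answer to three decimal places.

0.023

Geometric (trials to first success), p = 0.116.
P(Y = 14) = (1−p)^13 · p = 0.20132 · 0.116 = 0.02335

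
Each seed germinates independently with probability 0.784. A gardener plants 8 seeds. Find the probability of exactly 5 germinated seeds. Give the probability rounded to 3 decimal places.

0.167

X ~ Binomial(n=8, p=0.784).
P(X=5) = C(8,5) · p^5 · (1−p)^3
= 56 · 0.2962 · 0.010078 = 0.16716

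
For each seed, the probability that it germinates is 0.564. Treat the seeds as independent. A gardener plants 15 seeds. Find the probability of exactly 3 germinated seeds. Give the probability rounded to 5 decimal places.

0.00385

X ~ Binomial(n=15, p=0.564).
P(X=3) = C(15,3) · p^3 · (1−p)^12
= 455 · 0.17941 · 4.7189e-05 = 0.0038520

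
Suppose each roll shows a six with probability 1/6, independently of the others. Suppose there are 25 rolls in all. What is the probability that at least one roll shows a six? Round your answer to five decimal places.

0.98952

P(at least one) = 1 − P(none) = 1 − (1 − 0.166667)^25
= 1 − 0.0104826 = 0.9895174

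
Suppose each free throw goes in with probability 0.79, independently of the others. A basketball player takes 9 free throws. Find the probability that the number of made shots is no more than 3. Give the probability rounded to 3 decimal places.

0.004

X ~ Binomial(9, 0.79); P(X ≤ 3) = Σ C(9,k) p^k (1−p)^(9−k) over k:
  k=0: C(9,0)·0.79^0·0.21^9 = 0.00000
  k=1: C(9,1)·0.79^1·0.21^8 = 0.00003
  k=2: C(9,2)·0.79^2·0.21^7 = 0.00040
  k=3: C(9,3)·0.79^3·0.21^6 = 0.00355
Total = 0.00398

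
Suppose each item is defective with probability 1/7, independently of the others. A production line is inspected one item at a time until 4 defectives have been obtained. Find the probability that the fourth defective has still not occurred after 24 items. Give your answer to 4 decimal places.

0.5450

Needing more than 24 items ⇔ fewer than 4 successes in the first 24. With X ~ Binomial(24, 0.142857), P(Y > 24) = P(X ≤ 3).
  k=0: C(24,0)·0.142857^0·0.857143^24 = 0.024733
  k=1: C(24,1)·0.142857^1·0.857143^23 = 0.098932
  k=2: C(24,2)·0.142857^2·0.857143^22 = 0.189620
  k=3: C(24,3)·0.142857^3·0.857143^21 = 0.231758
P(X ≤ 3) = 0.545042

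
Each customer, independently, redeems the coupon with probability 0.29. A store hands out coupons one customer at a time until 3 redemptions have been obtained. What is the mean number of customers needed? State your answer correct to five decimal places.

10.34483

Y = total customers until the third success; negative binomial with r=3, p=0.29.
E[Y] = r / p = 3 / 0.29 = 10.3448276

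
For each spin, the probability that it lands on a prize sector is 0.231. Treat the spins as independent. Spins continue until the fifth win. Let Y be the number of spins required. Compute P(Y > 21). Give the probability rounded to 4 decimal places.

Needing more than 21 spins ⇔ fewer than 5 successes in the first 21. With X ~ Binomial(21, 0.231), P(Y > 21) = P(X ≤ 4).
  k=0: C(21,0)·0.231^0·0.769^21 = 0.004022
  k=1: C(21,1)·0.231^1·0.769^20 = 0.025372
  k=2: C(21,2)·0.231^2·0.769^19 = 0.076216
  k=3: C(21,3)·0.231^3·0.769^18 = 0.144998
  k=4: C(21,4)·0.231^4·0.769^17 = 0.196002
P(X ≤ 4) = 0.446609

0.4466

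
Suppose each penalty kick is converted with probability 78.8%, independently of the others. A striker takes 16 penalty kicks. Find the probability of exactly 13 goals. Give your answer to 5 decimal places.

X ~ Binomial(n=16, p=0.788).
P(X=13) = C(16,13) · p^13 · (1−p)^3
= 560 · 0.045169 · 0.0095281 = 0.2410108

0.24101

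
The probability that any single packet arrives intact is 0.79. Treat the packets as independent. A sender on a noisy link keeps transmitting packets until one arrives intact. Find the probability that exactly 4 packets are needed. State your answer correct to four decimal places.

Geometric (trials to first success), p = 0.79.
P(Y = 4) = (1−p)^3 · p = 0.009261 · 0.79 = 0.007316

0.0073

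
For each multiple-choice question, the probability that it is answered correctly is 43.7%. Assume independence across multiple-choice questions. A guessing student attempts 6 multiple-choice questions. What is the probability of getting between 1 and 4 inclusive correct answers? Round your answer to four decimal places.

0.9074

X ~ Binomial(6, 0.437); P(1 ≤ X ≤ 4) = Σ C(6,k) p^k (1−p)^(6−k) over k:
  k=1: C(6,1)·0.437^1·0.563^5 = 0.148311
  k=2: C(6,2)·0.437^2·0.563^4 = 0.287798
  k=3: C(6,3)·0.437^3·0.563^3 = 0.297851
  k=4: C(6,4)·0.437^4·0.563^2 = 0.173394
Total = 0.907355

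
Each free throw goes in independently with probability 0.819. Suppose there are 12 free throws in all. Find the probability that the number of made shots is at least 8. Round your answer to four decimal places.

0.9500

X ~ Binomial(12, 0.819); P(X ≥ 8) = Σ C(12,k) p^k (1−p)^(12−k) over k:
  k=8: C(12,8)·0.819^8·0.181^4 = 0.107545
  k=9: C(12,9)·0.819^9·0.181^3 = 0.216279
  k=10: C(12,10)·0.819^10·0.181^2 = 0.293589
  k=11: C(12,11)·0.819^11·0.181^1 = 0.241536
  k=12: C(12,12)·0.819^12·0.181^0 = 0.091077
Total = 0.950026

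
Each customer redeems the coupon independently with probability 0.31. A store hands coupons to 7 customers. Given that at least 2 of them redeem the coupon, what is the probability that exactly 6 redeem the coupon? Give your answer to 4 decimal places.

X ~ Binomial(7, 0.31). Want P(X=6 | X≥2) = P(X=6) / P(X≥2).
P(X=6) = C(7,6)·0.31^6·0.69^1 = 0.004287
P(X≥2) = 1 − 0.074464 − 0.234182 = 0.691354
Ratio = 0.004287 / 0.691354 = 0.006200

0.0062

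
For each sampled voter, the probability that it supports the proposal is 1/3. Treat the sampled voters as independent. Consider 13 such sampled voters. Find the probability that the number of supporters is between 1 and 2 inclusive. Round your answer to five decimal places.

0.13359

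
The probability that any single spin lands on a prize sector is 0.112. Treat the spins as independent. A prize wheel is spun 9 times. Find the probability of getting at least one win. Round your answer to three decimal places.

P(at least one) = 1 − P(none) = 1 − (1 − 0.112)^9
= 1 − 0.34333 = 0.65667

0.657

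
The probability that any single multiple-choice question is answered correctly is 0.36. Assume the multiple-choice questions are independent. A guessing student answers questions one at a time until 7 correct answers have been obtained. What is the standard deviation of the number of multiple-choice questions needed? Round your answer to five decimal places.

Y = total multiple-choice questions until the seventh success; negative binomial with r=7, p=0.36.
SD(Y) = √[r(1−p)/p²] = √(34.5679012) = 5.8794474

5.87945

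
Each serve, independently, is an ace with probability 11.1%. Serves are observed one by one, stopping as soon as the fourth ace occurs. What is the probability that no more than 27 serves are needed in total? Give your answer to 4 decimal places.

0.3518

Finishing within 27 serves ⇔ at least 4 successes in the first 27. With X ~ Binomial(27, 0.111), P(Y ≤ 27) = 1 − P(X ≤ 3).
  k=0: C(27,0)·0.111^0·0.889^27 = 0.041720
  k=1: C(27,1)·0.111^1·0.889^26 = 0.140648
  k=2: C(27,2)·0.111^2·0.889^25 = 0.228295
  k=3: C(27,3)·0.111^3·0.889^24 = 0.237540
1 − 0.648204 = 0.351796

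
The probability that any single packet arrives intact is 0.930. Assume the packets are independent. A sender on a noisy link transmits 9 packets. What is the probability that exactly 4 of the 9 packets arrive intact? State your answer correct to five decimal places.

X ~ Binomial(n=9, p=0.93).
P(X=4) = C(9,4) · p^4 · (1−p)^5
= 126 · 0.74805 · 1.6807e-06 = 0.0001584

0.00016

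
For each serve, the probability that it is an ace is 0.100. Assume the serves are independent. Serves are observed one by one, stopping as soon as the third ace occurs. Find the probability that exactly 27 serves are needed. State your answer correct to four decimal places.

0.0259

Y = trial on which the third success occurs; negative binomial, r=3, p=0.10.
P(Y=27) = C(26,2) · p^3 · (1−p)^24
= 325 · 0.001 · 0.079766 = 0.025924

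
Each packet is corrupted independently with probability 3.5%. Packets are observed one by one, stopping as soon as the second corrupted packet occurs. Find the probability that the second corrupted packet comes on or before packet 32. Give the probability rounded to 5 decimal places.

Finishing within 32 packets ⇔ at least 2 successes in the first 32. With X ~ Binomial(32, 0.035), P(Y ≤ 32) = 1 − P(X ≤ 1).
  k=0: C(32,0)·0.035^0·0.965^32 = 0.3197967
  k=1: C(32,1)·0.035^1·0.965^31 = 0.3711631
1 − 0.6909598 = 0.3090402

0.30904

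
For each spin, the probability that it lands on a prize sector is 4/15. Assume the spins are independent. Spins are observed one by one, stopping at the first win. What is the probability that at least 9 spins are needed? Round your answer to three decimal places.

Y = number of spins to the first success; geometric, p = 0.266667.
P(Y > 8) = P(first 8 all fail) = (1−p)^8 = 0.08364

0.084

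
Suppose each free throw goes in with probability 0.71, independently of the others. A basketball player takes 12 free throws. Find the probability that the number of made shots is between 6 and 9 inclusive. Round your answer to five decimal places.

0.69024

X ~ Binomial(12, 0.71); P(6 ≤ X ≤ 9) = Σ C(12,k) p^k (1−p)^(12−k) over k:
  k=6: C(12,6)·0.71^6·0.29^6 = 0.0704061
  k=7: C(12,7)·0.71^7·0.29^5 = 0.1477487
  k=8: C(12,8)·0.71^8·0.29^4 = 0.2260810
  k=9: C(12,9)·0.71^9·0.29^3 = 0.2460038
Total = 0.6902395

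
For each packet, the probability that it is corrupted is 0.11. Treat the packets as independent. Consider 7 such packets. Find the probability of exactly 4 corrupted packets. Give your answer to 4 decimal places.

X ~ Binomial(n=7, p=0.11).
P(X=4) = C(7,4) · p^4 · (1−p)^3
= 35 · 0.00014641 · 0.70497 = 0.003613

0.0036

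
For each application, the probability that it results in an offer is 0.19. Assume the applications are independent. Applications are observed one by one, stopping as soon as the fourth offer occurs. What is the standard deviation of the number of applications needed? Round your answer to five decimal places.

9.47368

Y = total applications until the fourth success; negative binomial with r=4, p=0.19.
SD(Y) = √[r(1−p)/p²] = √(89.7506925) = 9.4736842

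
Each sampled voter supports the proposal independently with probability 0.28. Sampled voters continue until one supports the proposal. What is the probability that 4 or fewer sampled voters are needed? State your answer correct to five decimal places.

0.73126

Y = number of sampled voters to the first success; geometric, p = 0.28.
P(Y ≤ 4) = 1 − (1−p)^4 = 1 − 0.2687386 = 0.7312614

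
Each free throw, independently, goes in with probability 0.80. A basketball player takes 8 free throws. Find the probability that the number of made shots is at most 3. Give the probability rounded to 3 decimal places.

0.010

X ~ Binomial(8, 0.80); P(X ≤ 3) = Σ C(8,k) p^k (1−p)^(8−k) over k:
  k=0: C(8,0)·0.80^0·0.20^8 = 0.00000
  k=1: C(8,1)·0.80^1·0.20^7 = 0.00008
  k=2: C(8,2)·0.80^2·0.20^6 = 0.00115
  k=3: C(8,3)·0.80^3·0.20^5 = 0.00918
Total = 0.01041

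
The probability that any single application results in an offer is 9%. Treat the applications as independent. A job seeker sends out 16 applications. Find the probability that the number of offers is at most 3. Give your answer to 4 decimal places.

0.9504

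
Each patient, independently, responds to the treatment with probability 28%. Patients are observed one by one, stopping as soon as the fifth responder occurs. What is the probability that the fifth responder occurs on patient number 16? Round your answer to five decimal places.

0.06333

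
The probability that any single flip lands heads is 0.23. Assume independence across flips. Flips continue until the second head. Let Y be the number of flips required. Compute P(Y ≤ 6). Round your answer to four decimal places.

Finishing within 6 flips ⇔ at least 2 successes in the first 6. With X ~ Binomial(6, 0.23), P(Y ≤ 6) = 1 − P(X ≤ 1).
  k=0: C(6,0)·0.23^0·0.77^6 = 0.208422
  k=1: C(6,1)·0.23^1·0.77^5 = 0.373536
1 − 0.581959 = 0.418041

0.4180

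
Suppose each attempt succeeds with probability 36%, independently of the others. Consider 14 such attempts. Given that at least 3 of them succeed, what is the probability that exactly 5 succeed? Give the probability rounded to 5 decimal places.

0.23521

X ~ Binomial(14, 0.36). Want P(X=5 | X≥3) = P(X=5) / P(X≥3).
P(X=5) = C(14,5)·0.36^5·0.64^9 = 0.2180702
P(X≥3) = 1 − 0.0019343 − 0.0152325 − 0.0556937 = 0.9271396
Ratio = 0.2180702 / 0.9271396 = 0.2352075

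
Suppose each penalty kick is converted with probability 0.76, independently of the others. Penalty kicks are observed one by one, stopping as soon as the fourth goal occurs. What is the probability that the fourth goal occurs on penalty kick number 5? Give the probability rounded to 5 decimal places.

0.32028

Y = trial on which the fourth success occurs; negative binomial, r=4, p=0.76.
P(Y=5) = C(4,3) · p^4 · (1−p)^1
= 4 · 0.33362 · 0.24 = 0.3202769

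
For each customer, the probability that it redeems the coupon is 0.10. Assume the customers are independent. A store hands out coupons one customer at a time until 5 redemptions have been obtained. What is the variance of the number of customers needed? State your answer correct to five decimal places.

Y = total customers until the fifth success; negative binomial with r=5, p=0.10.
Var(Y) = r(1−p)/p² = 5·0.90 / 0.10² = 450.0000000

450.00000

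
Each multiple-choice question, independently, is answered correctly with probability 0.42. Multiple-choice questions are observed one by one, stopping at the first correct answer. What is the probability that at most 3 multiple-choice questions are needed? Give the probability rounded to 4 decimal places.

0.8049

Y = number of multiple-choice questions to the first success; geometric, p = 0.42.
P(Y ≤ 3) = 1 − (1−p)^3 = 1 − 0.195112 = 0.804888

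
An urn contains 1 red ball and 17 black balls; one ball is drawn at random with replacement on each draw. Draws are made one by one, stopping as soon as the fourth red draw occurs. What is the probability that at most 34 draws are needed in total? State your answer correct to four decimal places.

0.1179

Finishing within 34 draws ⇔ at least 4 successes in the first 34. With X ~ Binomial(34, 0.055556), P(Y ≤ 34) = 1 − P(X ≤ 3).
  k=0: C(34,0)·0.055556^0·0.944444^34 = 0.143218
  k=1: C(34,1)·0.055556^1·0.944444^33 = 0.286436
  k=2: C(34,2)·0.055556^2·0.944444^32 = 0.278012
  k=3: C(34,3)·0.055556^3·0.944444^31 = 0.174439
1 − 0.882105 = 0.117895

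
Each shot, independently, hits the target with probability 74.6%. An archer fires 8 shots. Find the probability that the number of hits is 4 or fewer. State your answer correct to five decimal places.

X ~ Binomial(8, 0.746); P(X ≤ 4) = Σ C(8,k) p^k (1−p)^(8−k) over k:
  k=0: C(8,0)·0.746^0·0.254^8 = 0.0000173
  k=1: C(8,1)·0.746^1·0.254^7 = 0.0004071
  k=2: C(8,2)·0.746^2·0.254^6 = 0.0041844
  k=3: C(8,3)·0.746^3·0.254^5 = 0.0245795
  k=4: C(8,4)·0.746^4·0.254^4 = 0.0902377
Total = 0.1194261

0.11943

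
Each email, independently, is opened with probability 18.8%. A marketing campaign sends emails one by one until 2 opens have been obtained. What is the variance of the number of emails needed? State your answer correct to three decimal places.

45.948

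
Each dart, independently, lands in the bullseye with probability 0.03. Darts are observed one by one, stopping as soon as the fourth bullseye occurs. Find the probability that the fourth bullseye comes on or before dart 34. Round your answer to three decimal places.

0.018

Finishing within 34 darts ⇔ at least 4 successes in the first 34. With X ~ Binomial(34, 0.03), P(Y ≤ 34) = 1 − P(X ≤ 3).
  k=0: C(34,0)·0.03^0·0.97^34 = 0.35501
  k=1: C(34,1)·0.03^1·0.97^33 = 0.37331
  k=2: C(34,2)·0.03^2·0.97^32 = 0.19050
  k=3: C(34,3)·0.03^3·0.97^31 = 0.06285
1 − 0.98167 = 0.01833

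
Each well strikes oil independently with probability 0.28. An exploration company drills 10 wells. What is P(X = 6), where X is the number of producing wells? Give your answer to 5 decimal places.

0.02720

X ~ Binomial(n=10, p=0.28).
P(X=6) = C(10,6) · p^6 · (1−p)^4
= 210 · 0.00048189 · 0.26874 = 0.0271955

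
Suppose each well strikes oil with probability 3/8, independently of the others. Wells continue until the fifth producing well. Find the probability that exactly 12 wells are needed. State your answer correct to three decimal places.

0.091

Y = trial on which the fifth success occurs; negative binomial, r=5, p=0.375.
P(Y=12) = C(11,4) · p^5 · (1−p)^7
= 330 · 0.0074158 · 0.037253 = 0.09117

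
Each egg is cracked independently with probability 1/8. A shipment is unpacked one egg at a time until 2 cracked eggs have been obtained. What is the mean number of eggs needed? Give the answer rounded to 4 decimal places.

Y = total eggs until the second success; negative binomial with r=2, p=0.125.
E[Y] = r / p = 2 / 0.125 = 16.000000

16.0000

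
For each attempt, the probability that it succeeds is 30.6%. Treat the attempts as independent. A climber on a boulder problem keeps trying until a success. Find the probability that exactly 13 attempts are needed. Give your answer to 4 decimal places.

Geometric (trials to first success), p = 0.306.
P(Y = 13) = (1−p)^12 · p = 0.012483 · 0.306 = 0.003820

0.0038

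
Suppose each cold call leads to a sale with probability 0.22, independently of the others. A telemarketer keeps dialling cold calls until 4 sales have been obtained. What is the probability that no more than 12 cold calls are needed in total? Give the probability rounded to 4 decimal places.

Finishing within 12 cold calls ⇔ at least 4 successes in the first 12. With X ~ Binomial(12, 0.22), P(Y ≤ 12) = 1 − P(X ≤ 3).
  k=0: C(12,0)·0.22^0·0.78^12 = 0.050715
  k=1: C(12,1)·0.22^1·0.78^11 = 0.171650
  k=2: C(12,2)·0.22^2·0.78^10 = 0.266278
  k=3: C(12,3)·0.22^3·0.78^9 = 0.250347
1 − 0.738990 = 0.261010

0.2610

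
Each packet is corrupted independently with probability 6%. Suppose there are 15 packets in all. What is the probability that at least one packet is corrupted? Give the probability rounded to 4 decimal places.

0.6047

P(at least one) = 1 − P(none) = 1 − (1 − 0.06)^15
= 1 − 0.395292 = 0.604708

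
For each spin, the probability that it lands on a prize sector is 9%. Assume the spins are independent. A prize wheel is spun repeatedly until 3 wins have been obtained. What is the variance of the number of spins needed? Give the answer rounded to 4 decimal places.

Y = total spins until the third success; negative binomial with r=3, p=0.09.
Var(Y) = r(1−p)/p² = 3·0.91 / 0.09² = 337.037037

337.0370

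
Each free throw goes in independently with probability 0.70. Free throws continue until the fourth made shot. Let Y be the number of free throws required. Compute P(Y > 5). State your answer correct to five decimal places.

0.47178

Needing more than 5 free throws ⇔ fewer than 4 successes in the first 5. With X ~ Binomial(5, 0.70), P(Y > 5) = P(X ≤ 3).
  k=0: C(5,0)·0.70^0·0.30^5 = 0.0024300
  k=1: C(5,1)·0.70^1·0.30^4 = 0.0283500
  k=2: C(5,2)·0.70^2·0.30^3 = 0.1323000
  k=3: C(5,3)·0.70^3·0.30^2 = 0.3087000
P(X ≤ 3) = 0.4717800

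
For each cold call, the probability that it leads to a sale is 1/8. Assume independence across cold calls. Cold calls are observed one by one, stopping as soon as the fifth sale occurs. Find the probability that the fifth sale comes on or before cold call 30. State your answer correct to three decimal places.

Finishing within 30 cold calls ⇔ at least 5 successes in the first 30. With X ~ Binomial(30, 0.125), P(Y ≤ 30) = 1 − P(X ≤ 4).
  k=0: C(30,0)·0.125^0·0.875^30 = 0.01821
  k=1: C(30,1)·0.125^1·0.875^29 = 0.07803
  k=2: C(30,2)·0.125^2·0.875^28 = 0.16163
  k=3: C(30,3)·0.125^3·0.875^27 = 0.21551
  k=4: C(30,4)·0.125^4·0.875^26 = 0.20782
1 − 0.68120 = 0.31880

0.319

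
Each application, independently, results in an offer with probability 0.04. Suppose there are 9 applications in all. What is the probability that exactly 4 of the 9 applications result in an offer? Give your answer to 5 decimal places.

0.00026

X ~ Binomial(n=9, p=0.04).
P(X=4) = C(9,4) · p^4 · (1−p)^5
= 126 · 2.56e-06 · 0.81537 = 0.0002630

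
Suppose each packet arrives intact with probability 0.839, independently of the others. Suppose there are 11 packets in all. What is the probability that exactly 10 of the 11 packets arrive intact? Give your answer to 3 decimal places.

X ~ Binomial(n=11, p=0.839).
P(X=10) = C(11,10) · p^10 · (1−p)^1
= 11 · 0.17283 · 0.161 = 0.30608

0.306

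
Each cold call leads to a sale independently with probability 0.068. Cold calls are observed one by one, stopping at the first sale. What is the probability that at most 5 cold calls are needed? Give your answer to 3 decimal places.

0.297

Y = number of cold calls to the first success; geometric, p = 0.068.
P(Y ≤ 5) = 1 − (1−p)^5 = 1 − 0.70320 = 0.29680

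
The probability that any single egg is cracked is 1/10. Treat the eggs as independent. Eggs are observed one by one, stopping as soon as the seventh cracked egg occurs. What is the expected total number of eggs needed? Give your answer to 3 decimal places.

Y = total eggs until the seventh success; negative binomial with r=7, p=0.10.
E[Y] = r / p = 7 / 0.10 = 70.00000

70.000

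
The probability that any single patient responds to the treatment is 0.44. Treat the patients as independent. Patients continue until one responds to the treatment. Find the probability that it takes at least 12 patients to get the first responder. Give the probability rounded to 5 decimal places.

0.00170

Y = number of patients to the first success; geometric, p = 0.44.
P(Y > 11) = P(first 11 all fail) = (1−p)^11 = 0.0016985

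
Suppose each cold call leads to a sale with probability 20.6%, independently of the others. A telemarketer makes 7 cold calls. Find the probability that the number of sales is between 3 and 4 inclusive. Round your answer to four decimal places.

0.1532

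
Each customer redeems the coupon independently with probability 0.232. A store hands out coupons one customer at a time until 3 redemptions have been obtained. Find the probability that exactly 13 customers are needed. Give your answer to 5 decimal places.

Y = trial on which the third success occurs; negative binomial, r=3, p=0.232.
P(Y=13) = C(12,2) · p^3 · (1−p)^10
= 66 · 0.012487 · 0.071386 = 0.0588329

0.05883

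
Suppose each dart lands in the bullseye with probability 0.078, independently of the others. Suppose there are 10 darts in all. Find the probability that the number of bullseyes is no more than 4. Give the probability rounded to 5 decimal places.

0.99948

X ~ Binomial(10, 0.078); P(X ≤ 4) = Σ C(10,k) p^k (1−p)^(10−k) over k:
  k=0: C(10,0)·0.078^0·0.922^10 = 0.4439246
  k=1: C(10,1)·0.078^1·0.922^9 = 0.3755544
  k=2: C(10,2)·0.078^2·0.922^8 = 0.1429714
  k=3: C(10,3)·0.078^3·0.922^7 = 0.0322538
  k=4: C(10,4)·0.078^4·0.922^6 = 0.0047751
Total = 0.9994794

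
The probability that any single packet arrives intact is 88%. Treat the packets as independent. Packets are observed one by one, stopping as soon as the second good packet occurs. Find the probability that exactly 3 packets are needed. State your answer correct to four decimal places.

0.1859

Y = trial on which the second success occurs; negative binomial, r=2, p=0.88.
P(Y=3) = C(2,1) · p^2 · (1−p)^1
= 2 · 0.7744 · 0.12 = 0.185856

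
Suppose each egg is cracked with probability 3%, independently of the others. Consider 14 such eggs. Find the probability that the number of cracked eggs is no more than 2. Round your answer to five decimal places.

0.99233

X ~ Binomial(14, 0.03); P(X ≤ 2) = Σ C(14,k) p^k (1−p)^(14−k) over k:
  k=0: C(14,0)·0.03^0·0.97^14 = 0.6528363
  k=1: C(14,1)·0.03^1·0.97^13 = 0.2826714
  k=2: C(14,2)·0.03^2·0.97^12 = 0.0568257
Total = 0.9923333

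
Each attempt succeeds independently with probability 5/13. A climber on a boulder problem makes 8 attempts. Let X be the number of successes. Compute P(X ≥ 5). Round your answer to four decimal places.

X ~ Binomial(8, 0.384615); P(X ≥ 5) = Σ C(8,k) p^k (1−p)^(8−k) over k:
  k=5: C(8,5)·0.384615^5·0.615385^3 = 0.109840
  k=6: C(8,6)·0.384615^6·0.615385^2 = 0.034325
  k=7: C(8,7)·0.384615^7·0.615385^1 = 0.006129
  k=8: C(8,8)·0.384615^8·0.615385^0 = 0.000479
Total = 0.150774

0.1508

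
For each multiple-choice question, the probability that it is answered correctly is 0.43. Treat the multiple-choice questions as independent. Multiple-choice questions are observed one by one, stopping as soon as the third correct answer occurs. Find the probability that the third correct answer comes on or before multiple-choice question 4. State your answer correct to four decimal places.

0.2155

Finishing within 4 multiple-choice questions ⇔ at least 3 successes in the first 4. With X ~ Binomial(4, 0.43), P(Y ≤ 4) = 1 − P(X ≤ 2).
  k=0: C(4,0)·0.43^0·0.57^4 = 0.105560
  k=1: C(4,1)·0.43^1·0.57^3 = 0.318532
  k=2: C(4,2)·0.43^2·0.57^2 = 0.360444
1 − 0.784536 = 0.215464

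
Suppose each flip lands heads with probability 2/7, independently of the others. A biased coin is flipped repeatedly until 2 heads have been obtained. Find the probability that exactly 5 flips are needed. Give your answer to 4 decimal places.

0.1190

Y = trial on which the second success occurs; negative binomial, r=2, p=0.285714.
P(Y=5) = C(4,1) · p^2 · (1−p)^3
= 4 · 0.081633 · 0.36443 = 0.118998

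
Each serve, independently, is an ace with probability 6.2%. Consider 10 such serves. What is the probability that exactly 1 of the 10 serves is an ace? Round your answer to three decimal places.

0.349

X ~ Binomial(n=10, p=0.062).
P(X=1) = C(10,1) · p^1 · (1−p)^9
= 10 · 0.062 · 0.56212 = 0.34851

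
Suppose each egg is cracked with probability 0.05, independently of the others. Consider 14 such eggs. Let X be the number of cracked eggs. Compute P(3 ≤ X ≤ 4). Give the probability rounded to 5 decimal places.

0.02963

X ~ Binomial(14, 0.05); P(3 ≤ X ≤ 4) = Σ C(14,k) p^k (1−p)^(14−k) over k:
  k=3: C(14,3)·0.05^3·0.95^11 = 0.0258804
  k=4: C(14,4)·0.05^4·0.95^10 = 0.0037458
Total = 0.0296263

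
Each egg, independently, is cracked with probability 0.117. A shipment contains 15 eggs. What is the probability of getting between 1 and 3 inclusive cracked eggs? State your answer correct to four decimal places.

0.7563

X ~ Binomial(15, 0.117); P(1 ≤ X ≤ 3) = Σ C(15,k) p^k (1−p)^(15−k) over k:
  k=1: C(15,1)·0.117^1·0.883^14 = 0.307416
  k=2: C(15,2)·0.117^2·0.883^13 = 0.285135
  k=3: C(15,3)·0.117^3·0.883^12 = 0.163718
Total = 0.756269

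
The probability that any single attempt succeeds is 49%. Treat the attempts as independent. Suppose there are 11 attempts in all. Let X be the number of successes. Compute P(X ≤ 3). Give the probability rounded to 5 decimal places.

X ~ Binomial(11, 0.49); P(X ≤ 3) = Σ C(11,k) p^k (1−p)^(11−k) over k:
  k=0: C(11,0)·0.49^0·0.51^11 = 0.0006071
  k=1: C(11,1)·0.49^1·0.51^10 = 0.0064164
  k=2: C(11,2)·0.49^2·0.51^9 = 0.0308238
  k=3: C(11,3)·0.49^3·0.51^8 = 0.0888451
Total = 0.1266924

0.12669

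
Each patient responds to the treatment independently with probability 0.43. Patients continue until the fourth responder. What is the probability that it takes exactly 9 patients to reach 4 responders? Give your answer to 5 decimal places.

0.11520

Y = trial on which the fourth success occurs; negative binomial, r=4, p=0.43.
P(Y=9) = C(8,3) · p^4 · (1−p)^5
= 56 · 0.034188 · 0.060169 = 0.1151957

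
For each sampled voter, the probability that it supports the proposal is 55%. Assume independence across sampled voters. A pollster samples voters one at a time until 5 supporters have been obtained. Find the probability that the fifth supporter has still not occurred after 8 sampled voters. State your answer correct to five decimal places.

Needing more than 8 sampled voters ⇔ fewer than 5 successes in the first 8. With X ~ Binomial(8, 0.55), P(Y > 8) = P(X ≤ 4).
  k=0: C(8,0)·0.55^0·0.45^8 = 0.0016815
  k=1: C(8,1)·0.55^1·0.45^7 = 0.0164415
  k=2: C(8,2)·0.55^2·0.45^6 = 0.0703329
  k=3: C(8,3)·0.55^3·0.45^5 = 0.1719249
  k=4: C(8,4)·0.55^4·0.45^4 = 0.2626630
P(X ≤ 4) = 0.5230437

0.52304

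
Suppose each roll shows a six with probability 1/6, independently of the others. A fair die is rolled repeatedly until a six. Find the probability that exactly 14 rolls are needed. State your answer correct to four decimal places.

0.0156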